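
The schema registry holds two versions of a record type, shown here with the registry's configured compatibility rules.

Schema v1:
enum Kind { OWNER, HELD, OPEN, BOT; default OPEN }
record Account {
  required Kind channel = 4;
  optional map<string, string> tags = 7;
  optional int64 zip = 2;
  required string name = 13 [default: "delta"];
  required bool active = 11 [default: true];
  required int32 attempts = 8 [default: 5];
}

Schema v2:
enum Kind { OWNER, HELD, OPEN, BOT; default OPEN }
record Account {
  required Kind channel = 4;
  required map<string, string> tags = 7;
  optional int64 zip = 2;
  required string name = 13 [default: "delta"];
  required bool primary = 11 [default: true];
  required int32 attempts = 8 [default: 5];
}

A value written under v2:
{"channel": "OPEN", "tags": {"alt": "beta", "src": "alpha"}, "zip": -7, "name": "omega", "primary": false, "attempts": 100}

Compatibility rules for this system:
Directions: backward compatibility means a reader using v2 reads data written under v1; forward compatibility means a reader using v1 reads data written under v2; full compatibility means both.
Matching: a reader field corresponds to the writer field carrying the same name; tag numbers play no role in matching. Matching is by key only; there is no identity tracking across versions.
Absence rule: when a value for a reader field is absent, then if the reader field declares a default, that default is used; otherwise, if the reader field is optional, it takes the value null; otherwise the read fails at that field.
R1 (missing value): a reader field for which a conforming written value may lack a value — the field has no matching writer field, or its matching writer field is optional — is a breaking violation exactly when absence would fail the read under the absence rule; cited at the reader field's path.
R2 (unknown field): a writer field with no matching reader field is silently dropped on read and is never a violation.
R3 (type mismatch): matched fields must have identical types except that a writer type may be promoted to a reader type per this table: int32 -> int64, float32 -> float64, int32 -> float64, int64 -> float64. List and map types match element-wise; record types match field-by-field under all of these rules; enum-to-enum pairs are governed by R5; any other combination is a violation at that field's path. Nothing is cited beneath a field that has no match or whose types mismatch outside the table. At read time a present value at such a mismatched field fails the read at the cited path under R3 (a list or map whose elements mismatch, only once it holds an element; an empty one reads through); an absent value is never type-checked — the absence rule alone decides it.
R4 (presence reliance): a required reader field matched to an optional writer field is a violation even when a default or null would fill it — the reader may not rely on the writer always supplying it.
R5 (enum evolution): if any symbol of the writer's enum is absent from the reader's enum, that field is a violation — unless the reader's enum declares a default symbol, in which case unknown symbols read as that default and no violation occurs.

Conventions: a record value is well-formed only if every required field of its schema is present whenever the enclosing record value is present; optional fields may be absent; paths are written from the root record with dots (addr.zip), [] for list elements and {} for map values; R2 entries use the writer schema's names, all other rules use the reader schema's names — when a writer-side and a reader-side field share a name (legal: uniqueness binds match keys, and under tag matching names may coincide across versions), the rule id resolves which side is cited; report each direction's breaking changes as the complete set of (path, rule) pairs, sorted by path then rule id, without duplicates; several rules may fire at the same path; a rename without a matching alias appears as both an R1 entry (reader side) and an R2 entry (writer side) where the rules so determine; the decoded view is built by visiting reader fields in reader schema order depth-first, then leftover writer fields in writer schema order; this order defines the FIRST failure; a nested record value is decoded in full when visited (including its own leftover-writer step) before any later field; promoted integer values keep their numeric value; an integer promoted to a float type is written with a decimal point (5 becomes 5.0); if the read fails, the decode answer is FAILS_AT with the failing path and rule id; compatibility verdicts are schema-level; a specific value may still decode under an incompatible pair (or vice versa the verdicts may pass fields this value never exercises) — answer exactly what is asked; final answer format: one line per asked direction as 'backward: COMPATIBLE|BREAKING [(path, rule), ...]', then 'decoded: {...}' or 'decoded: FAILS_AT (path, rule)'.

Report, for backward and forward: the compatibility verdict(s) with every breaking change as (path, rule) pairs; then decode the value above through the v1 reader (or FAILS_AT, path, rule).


backward: BREAKING [(tags, R1), (tags, R4)]; forward: COMPATIBLE []; decoded: {"channel": "OPEN", "tags": {"alt": "beta", "src": "alpha"}, "zip": -7, "name": "omega", "active": true, "attempts": 100}

arrows below run writer -> reader for Account
checking backward for Account: reader v2 against writer v1:
  writer required, Kind -> Kind: reader channel maps from writer channel
  writer optional, map<string, string> -> map<string, string>: reader tags maps from writer tags
  writer optional, int64 -> int64: reader zip maps from writer zip
  writer required, string -> string: reader name maps from writer name
  no writer field matches reader primary
  writer required, int32 -> int32: reader attempts maps from writer attempts
  leftover writer field: active
  R1 fires at tags
  R4 fires at tags
  backward on Account therefore BREAKING (2)
checking forward for Account: reader v1 against writer v2:
  writer required, Kind -> Kind: reader channel maps from writer channel
  writer required, map<string, string> -> map<string, string>: reader tags maps from writer tags
  writer optional, int64 -> int64: reader zip maps from writer zip
  writer required, string -> string: reader name maps from writer name
  no writer field matches reader active
  writer required, int32 -> int32: reader attempts maps from writer attempts
  leftover writer field: primary
  => no violations; forward on Account: COMPATIBLE
decode walk for Account under reader schema v1:
  channel := "OPEN"
  tags := {"alt": "beta", "src": "alpha"}
  zip := -7
  name := "omega"
  active := true (absent -> default)
  attempts := 100
  writer primary: unknown -> dropped
  => decoded: {"channel": "OPEN", "tags": {"alt": "beta", "src": "alpha"}, "zip": -7, "name": "omega", "active": true, "attempts": 100}


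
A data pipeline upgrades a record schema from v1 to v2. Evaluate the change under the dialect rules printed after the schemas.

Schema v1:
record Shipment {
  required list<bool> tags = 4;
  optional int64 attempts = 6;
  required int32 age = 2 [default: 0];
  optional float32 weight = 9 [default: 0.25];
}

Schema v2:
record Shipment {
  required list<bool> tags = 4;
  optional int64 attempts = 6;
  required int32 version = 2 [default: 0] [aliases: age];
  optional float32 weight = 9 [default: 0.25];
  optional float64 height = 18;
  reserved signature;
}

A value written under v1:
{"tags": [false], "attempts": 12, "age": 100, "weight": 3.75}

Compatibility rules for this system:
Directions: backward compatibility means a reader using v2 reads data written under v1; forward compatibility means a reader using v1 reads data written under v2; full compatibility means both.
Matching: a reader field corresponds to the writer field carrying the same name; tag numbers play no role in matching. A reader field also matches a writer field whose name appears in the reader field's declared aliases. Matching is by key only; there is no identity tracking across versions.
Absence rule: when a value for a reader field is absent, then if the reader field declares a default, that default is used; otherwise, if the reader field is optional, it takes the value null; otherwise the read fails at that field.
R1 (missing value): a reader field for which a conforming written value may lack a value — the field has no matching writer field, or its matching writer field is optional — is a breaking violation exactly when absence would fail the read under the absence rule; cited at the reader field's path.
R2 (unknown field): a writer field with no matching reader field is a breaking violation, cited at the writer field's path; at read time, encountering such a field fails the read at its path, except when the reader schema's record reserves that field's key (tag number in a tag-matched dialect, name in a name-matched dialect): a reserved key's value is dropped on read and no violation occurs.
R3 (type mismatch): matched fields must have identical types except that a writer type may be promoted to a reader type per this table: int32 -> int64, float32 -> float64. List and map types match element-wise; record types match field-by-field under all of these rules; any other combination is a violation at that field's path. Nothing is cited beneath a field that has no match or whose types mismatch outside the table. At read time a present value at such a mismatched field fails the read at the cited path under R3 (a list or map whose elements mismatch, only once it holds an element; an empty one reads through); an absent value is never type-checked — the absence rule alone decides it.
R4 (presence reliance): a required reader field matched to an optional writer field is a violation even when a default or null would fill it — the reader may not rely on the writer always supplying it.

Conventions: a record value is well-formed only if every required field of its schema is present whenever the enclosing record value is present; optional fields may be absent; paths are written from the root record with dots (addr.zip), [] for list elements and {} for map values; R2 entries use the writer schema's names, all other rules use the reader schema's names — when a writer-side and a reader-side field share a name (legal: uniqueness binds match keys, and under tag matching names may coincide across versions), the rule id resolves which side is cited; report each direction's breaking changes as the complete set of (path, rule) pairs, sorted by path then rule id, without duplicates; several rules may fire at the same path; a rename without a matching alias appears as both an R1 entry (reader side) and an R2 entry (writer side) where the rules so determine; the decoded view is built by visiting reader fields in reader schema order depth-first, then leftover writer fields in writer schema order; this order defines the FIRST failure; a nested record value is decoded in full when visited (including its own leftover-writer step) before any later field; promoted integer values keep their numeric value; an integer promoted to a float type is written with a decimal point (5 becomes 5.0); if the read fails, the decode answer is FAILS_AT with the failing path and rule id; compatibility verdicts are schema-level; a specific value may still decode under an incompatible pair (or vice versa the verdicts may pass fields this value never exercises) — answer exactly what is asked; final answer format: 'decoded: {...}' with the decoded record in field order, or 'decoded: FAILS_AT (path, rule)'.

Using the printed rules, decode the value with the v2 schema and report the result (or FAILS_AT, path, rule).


arrows below run writer -> reader for Shipment
decode walk for Shipment under reader schema v2:
  tags := [false]
  attempts := 12
  version := 100 (from writer age)
  weight := 3.75
  height := null (not supplied -> null)
  => decoded: {"tags": [false], "attempts": 12, "version": 100, "weight": 3.75, "height": null}

decoded: {"tags": [false], "attempts": 12, "version": 100, "weight": 3.75, "height": null}


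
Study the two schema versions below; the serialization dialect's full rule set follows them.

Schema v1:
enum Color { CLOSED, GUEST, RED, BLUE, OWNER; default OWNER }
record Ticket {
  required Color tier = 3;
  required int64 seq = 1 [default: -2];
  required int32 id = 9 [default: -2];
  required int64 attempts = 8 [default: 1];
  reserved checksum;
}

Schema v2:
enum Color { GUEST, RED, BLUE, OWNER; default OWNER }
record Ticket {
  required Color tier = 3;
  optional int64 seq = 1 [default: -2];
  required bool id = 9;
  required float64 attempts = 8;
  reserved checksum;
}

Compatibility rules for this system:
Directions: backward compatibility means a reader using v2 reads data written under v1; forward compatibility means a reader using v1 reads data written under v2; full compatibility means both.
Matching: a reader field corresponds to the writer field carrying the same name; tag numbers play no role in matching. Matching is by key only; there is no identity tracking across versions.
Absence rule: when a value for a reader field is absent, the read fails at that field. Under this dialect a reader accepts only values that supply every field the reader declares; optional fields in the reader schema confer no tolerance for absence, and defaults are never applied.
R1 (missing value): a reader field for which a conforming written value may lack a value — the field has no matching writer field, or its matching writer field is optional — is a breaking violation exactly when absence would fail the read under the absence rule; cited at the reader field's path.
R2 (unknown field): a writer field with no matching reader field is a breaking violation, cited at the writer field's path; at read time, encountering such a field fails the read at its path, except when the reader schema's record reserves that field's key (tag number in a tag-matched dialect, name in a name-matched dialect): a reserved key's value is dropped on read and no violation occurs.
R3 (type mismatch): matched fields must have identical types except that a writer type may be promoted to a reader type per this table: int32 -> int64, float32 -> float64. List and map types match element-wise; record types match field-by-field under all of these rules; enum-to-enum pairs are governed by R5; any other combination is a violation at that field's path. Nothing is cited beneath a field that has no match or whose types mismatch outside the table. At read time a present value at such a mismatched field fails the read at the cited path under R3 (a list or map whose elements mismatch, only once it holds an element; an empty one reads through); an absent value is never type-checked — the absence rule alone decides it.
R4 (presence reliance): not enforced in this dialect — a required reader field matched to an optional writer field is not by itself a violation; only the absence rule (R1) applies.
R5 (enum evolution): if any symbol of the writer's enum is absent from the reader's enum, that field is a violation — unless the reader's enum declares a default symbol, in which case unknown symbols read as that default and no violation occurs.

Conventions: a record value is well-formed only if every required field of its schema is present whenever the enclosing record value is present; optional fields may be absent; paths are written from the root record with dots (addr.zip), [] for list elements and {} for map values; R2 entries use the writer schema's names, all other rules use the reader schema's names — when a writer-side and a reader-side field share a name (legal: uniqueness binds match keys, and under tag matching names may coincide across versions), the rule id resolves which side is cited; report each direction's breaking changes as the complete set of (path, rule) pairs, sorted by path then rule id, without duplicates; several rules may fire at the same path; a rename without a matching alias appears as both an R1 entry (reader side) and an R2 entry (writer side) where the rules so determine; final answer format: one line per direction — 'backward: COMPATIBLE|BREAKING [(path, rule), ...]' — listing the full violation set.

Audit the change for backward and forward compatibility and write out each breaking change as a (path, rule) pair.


backward: BREAKING [(attempts, R3), (id, R3)]; forward: BREAKING [(attempts, R3), (id, R3), (seq, R1)]

the writer's type comes first in each Ticket pair
backward analysis of Ticket with v2 as reader and v1 as writer:
  tier: Color -> Color, writer required; from tier
  seq: int64 -> int64, writer required; from seq
  id: int32 -> bool, writer required; from id
  attempts: int64 -> float64, writer required; from attempts
  breaking: (attempts, R3)
  breaking: (id, R3)
  => backward verdict for Ticket: BREAKING, 2 violation(s)
forward analysis of Ticket with v1 as reader and v2 as writer:
  tier: Color -> Color, writer required; from tier
  seq: int64 -> int64, writer optional; from seq
  id: bool -> int32, writer required; from id
  attempts: float64 -> int64, writer required; from attempts
  breaking: (attempts, R3)
  breaking: (id, R3)
  breaking: (seq, R1)
  => forward verdict for Ticket: BREAKING, 3 violation(s)


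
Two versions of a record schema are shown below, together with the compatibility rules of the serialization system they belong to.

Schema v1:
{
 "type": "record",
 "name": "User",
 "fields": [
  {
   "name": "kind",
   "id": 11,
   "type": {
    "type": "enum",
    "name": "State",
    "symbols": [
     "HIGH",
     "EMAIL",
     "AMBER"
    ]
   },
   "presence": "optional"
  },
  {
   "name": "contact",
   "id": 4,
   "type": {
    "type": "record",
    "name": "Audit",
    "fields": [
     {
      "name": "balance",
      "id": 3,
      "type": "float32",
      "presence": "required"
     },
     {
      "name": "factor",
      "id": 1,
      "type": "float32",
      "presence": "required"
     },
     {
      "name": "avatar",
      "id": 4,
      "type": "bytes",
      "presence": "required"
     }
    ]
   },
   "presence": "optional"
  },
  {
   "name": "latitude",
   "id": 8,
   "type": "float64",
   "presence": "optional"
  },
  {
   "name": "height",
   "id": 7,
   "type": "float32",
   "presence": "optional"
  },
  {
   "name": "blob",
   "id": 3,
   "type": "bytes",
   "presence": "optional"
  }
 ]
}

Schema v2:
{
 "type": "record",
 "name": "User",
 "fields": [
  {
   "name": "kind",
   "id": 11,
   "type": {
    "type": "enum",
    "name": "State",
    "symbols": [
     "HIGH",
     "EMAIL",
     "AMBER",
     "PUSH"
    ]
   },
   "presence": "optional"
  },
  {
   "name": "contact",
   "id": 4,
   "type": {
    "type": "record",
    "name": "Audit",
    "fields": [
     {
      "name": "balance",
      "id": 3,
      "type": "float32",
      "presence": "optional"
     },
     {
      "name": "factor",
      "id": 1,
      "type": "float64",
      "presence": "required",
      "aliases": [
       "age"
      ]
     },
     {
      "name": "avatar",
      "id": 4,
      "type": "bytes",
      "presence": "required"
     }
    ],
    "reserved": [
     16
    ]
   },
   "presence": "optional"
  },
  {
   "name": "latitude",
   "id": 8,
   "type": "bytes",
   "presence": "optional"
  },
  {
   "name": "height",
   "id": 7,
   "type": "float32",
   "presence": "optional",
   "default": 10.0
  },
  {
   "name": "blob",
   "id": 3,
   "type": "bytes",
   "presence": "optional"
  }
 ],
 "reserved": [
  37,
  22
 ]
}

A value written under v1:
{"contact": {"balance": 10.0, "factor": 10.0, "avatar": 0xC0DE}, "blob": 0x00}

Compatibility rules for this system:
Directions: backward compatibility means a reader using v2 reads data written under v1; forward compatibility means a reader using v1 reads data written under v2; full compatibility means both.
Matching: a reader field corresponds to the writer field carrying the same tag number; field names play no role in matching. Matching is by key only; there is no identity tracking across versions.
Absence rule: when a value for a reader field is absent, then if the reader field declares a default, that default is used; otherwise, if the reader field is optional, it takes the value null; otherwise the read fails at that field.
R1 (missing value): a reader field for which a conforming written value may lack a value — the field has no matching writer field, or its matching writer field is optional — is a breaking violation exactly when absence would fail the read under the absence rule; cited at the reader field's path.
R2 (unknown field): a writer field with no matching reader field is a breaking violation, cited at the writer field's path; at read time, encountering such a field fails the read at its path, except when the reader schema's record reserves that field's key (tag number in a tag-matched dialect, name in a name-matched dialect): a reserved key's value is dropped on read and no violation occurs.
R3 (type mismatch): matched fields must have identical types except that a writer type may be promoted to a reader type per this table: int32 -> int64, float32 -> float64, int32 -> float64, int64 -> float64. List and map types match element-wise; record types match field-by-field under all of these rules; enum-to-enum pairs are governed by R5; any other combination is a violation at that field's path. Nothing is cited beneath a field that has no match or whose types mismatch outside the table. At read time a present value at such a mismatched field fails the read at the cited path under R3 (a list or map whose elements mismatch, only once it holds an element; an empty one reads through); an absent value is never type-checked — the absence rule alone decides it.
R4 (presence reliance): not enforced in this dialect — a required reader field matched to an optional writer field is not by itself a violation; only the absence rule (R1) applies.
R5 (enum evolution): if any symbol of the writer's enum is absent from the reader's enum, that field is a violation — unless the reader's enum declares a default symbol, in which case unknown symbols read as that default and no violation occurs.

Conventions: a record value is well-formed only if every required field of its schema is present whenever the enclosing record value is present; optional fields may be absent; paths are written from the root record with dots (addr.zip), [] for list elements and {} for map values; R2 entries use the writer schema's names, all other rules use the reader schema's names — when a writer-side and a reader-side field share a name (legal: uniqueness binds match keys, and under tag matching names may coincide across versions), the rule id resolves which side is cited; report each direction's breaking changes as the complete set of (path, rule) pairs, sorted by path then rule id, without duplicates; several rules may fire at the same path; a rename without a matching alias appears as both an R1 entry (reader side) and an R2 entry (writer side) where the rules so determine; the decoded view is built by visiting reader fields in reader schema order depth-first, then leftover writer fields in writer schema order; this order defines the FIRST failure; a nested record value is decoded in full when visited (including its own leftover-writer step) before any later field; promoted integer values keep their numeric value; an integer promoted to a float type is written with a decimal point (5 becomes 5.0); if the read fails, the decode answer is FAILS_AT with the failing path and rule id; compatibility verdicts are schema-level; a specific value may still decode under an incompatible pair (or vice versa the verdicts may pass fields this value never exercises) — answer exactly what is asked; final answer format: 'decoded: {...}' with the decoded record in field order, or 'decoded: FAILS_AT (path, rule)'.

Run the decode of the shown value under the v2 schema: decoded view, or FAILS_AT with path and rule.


decoded: {"kind": null, "contact": {"balance": 10.0, "factor": 10.0, "avatar": 0xC0DE}, "latitude": null, "height": 10.0, "blob": 0x00}

the writer's type comes first in each User pair
decode (reader v2):
  kind := null (absent, optional -> null)
  contact.balance := 10.0
  contact.factor := 10.0 (float32 -> float64)
  contact.avatar := 0xC0DE
  latitude := null (absent, optional -> null)
  height := 10.0 (absent -> default)
  blob := 0x00
  => decoded: {"kind": null, "contact": {"balance": 10.0, "factor": 10.0, "avatar": 0xC0DE}, "latitude": null, "height": 10.0, "blob": 0x00}
remaining User differences; none change what is asked:
  field factor in record Audit: type float32 changed to float64 -> a verdict-level change on User — the shown value reads the same
  field balance in record Audit: required changed to optional -> a verdict-level change on User — the shown value reads the same
  field latitude in record User: type float64 changed to bytes -> a verdict-level change on User — the shown value reads the same
  enum State (field kind in record User): symbol PUSH added -> a verdict-level change on User — the shown value reads the same


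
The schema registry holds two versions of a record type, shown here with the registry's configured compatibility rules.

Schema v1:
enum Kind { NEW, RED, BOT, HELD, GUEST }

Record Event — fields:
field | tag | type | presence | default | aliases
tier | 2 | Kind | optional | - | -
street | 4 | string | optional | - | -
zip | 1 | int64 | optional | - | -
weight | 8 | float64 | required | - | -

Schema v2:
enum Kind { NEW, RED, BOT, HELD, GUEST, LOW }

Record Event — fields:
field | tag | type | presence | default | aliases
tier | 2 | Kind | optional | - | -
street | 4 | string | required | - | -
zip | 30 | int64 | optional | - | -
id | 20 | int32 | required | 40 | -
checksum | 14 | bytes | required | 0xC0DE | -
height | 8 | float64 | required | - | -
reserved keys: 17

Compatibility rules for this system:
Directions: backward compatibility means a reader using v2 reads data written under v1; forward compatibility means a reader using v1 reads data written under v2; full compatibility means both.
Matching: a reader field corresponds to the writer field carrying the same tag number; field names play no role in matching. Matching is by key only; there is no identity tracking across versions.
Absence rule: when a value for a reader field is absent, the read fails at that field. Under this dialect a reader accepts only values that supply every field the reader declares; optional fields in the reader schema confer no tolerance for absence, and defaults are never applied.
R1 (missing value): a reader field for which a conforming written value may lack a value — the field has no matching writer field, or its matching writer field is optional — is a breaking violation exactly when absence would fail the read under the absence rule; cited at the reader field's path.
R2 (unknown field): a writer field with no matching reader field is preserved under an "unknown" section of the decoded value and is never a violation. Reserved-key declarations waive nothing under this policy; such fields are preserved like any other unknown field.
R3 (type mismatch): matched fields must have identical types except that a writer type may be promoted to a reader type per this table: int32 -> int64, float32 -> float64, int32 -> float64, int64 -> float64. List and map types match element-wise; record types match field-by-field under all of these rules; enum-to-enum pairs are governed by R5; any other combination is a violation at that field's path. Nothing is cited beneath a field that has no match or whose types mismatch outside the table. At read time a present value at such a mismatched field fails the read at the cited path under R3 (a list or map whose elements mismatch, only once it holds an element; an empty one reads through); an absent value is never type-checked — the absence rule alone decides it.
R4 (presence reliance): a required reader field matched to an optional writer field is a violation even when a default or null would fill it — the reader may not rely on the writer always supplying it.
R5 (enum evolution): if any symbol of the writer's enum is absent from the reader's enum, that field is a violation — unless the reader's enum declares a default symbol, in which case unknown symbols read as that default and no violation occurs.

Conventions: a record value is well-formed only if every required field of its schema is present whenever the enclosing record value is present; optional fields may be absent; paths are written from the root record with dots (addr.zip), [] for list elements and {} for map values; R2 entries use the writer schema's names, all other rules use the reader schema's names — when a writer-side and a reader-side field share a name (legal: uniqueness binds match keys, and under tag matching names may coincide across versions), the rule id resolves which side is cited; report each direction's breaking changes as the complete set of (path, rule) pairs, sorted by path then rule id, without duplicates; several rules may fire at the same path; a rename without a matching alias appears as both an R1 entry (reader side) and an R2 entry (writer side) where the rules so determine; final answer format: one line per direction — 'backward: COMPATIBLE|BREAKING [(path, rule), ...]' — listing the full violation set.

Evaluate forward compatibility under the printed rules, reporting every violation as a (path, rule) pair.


forward: BREAKING [(tier, R1), (tier, R5), (zip, R1)]

in Event below, arrows point writer -> reader
forward for Event (reader v1, writer v2):
  tier: Kind -> Kind, writer optional; from tier
  street: string -> string, writer required; from street
  no writer field matches reader zip
  weight: float64 -> float64, writer required; from height
  writer zip: unknown to reader
  writer id: unknown to reader
  writer checksum: unknown to reader
  violation R1 at tier
  violation R5 at tier
  violation R1 at zip
  => forward: BREAKING (3)
the rest of the Event diff is inert for this question:
  renamed field weight to height in record Event -> inert for the asked Event verdict: nothing fires
  field zip in record Event: tag 1 changed to 30 -> inert for the asked Event verdict: nothing fires
  added field checksum to record Event: required bytes, tag 14, default 0xC0DE (in v2 it sits immediately before height) -> fires only in the backward direction of Event, which is not asked here
  added field id to record Event: required int32, tag 20, default 40 (in v2 it sits immediately before height) -> fires only in the backward direction of Event, which is not asked here


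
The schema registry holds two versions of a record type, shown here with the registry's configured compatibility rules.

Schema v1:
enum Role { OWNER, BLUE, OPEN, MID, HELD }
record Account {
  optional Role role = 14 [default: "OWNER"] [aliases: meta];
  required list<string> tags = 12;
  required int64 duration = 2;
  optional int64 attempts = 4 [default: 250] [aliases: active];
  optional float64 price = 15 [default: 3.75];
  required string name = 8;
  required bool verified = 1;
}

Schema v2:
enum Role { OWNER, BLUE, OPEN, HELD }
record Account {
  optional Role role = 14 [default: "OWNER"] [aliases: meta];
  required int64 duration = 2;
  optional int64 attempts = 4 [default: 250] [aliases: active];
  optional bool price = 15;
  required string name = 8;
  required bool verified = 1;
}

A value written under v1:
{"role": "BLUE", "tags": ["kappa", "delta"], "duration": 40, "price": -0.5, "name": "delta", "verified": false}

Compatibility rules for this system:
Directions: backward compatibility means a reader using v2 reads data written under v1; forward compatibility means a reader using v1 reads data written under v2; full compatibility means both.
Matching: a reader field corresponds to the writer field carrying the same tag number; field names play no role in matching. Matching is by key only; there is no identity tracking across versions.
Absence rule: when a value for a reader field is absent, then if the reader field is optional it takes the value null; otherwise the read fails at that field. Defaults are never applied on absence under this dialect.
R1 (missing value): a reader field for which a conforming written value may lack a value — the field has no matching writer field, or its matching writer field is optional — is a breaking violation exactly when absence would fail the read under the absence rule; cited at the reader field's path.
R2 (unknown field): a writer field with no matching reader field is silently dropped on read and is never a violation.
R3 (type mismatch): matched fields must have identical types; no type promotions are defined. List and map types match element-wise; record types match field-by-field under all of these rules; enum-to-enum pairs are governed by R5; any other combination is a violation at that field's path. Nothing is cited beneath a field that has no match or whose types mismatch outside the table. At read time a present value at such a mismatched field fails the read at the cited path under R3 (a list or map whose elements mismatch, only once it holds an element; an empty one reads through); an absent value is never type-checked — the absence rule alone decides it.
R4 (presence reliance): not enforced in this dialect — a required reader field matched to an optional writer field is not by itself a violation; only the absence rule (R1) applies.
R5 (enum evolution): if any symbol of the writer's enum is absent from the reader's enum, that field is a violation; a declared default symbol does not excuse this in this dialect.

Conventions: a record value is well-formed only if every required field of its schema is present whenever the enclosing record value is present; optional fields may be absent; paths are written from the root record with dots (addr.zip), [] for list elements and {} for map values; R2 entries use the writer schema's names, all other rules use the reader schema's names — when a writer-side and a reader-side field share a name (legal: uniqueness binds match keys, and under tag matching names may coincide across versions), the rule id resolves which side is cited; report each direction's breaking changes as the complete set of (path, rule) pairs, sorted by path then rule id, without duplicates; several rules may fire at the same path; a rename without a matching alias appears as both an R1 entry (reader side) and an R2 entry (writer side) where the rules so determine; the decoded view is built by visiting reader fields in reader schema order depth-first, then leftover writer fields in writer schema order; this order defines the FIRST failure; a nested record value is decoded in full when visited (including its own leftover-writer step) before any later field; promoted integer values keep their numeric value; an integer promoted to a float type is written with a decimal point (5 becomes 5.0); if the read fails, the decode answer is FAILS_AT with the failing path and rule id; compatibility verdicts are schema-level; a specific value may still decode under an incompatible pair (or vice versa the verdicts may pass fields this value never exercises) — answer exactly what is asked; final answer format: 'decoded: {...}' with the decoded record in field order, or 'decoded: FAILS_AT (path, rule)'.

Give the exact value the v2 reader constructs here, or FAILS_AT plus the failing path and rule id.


decoded: FAILS_AT (price, R3)

in Account below, arrows point writer -> reader
migrating the Account value to v2:
  role := "BLUE"
  duration := 40
  attempts := null (absent, optional -> null)
  read fails at price under R3
  => FAILS_AT (price, R3)
checking off the Account differences that do not matter here:
  enum Role (field role in record Account): symbol MID removed -> affects the rule determinations only; this particular Account value decodes identically
  removed field tags from record Account -> affects the rule determinations only; this particular Account value decodes identically


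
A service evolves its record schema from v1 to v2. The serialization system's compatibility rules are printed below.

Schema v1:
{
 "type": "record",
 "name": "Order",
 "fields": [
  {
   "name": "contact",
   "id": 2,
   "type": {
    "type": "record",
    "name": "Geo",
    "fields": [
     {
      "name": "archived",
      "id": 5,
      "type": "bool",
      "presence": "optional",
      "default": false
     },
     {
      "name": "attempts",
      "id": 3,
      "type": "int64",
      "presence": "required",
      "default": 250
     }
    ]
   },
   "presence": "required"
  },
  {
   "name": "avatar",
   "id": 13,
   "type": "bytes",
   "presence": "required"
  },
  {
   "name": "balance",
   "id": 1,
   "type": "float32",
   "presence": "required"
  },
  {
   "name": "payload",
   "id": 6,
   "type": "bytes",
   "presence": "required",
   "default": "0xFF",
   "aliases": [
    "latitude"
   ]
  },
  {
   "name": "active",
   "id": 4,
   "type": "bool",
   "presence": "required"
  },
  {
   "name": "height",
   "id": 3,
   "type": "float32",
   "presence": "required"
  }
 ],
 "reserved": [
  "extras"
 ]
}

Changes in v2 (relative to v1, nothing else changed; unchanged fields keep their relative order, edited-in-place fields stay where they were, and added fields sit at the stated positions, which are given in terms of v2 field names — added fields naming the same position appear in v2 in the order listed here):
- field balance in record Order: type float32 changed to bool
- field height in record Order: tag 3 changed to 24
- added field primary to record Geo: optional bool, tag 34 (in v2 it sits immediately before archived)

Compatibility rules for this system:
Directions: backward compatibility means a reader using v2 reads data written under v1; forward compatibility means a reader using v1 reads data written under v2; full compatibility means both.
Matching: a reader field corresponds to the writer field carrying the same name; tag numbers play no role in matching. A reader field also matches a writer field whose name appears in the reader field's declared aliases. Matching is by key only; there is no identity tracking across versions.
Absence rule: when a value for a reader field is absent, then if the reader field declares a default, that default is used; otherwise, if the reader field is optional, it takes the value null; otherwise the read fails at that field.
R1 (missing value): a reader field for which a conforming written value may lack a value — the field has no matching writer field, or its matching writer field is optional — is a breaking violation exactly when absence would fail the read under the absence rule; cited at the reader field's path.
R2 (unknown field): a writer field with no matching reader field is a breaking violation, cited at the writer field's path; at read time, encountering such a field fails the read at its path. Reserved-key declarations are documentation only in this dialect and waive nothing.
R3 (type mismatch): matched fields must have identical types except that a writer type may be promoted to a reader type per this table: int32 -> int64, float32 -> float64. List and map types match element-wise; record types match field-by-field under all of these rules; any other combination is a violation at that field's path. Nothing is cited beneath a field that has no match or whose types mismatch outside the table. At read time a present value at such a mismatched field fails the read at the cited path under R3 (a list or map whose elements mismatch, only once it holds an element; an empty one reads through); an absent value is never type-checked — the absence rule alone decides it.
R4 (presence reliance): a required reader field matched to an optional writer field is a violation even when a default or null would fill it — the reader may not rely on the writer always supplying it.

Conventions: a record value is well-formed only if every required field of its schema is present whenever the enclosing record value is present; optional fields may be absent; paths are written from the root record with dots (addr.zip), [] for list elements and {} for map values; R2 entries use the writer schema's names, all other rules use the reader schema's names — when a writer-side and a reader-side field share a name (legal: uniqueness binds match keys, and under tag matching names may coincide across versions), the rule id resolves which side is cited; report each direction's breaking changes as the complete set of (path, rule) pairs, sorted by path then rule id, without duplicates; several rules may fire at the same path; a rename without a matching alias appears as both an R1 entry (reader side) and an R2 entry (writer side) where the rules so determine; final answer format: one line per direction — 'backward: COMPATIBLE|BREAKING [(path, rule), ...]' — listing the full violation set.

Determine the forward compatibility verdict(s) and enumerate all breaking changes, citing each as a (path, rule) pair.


in Order below, arrows point writer -> reader
forward pass over Order, reader schema v1, writer schema v2:
  writer required, Geo -> Geo: reader contact maps from writer contact
  writer required, bytes -> bytes: reader avatar maps from writer avatar
  writer required, bool -> float32: reader balance maps from writer balance
  writer required, bytes -> bytes: reader payload maps from writer payload
  writer required, bool -> bool: reader active maps from writer active
  writer required, float32 -> float32: reader height maps from writer height
  writer optional, bool -> bool: reader contact.archived maps from writer contact.archived
  writer required, int64 -> int64: reader contact.attempts maps from writer contact.attempts
  writer contact.primary: unknown to reader
  breaking: (balance, R3)
  breaking: (contact.primary, R2)
  => 2 violation(s): forward is BREAKING for Order
the other Order changes do not affect what is asked:
  field height in record Order: tag 3 changed to 24 -> inert for the asked Order verdict: nothing fires

forward: BREAKING [(balance, R3), (contact.primary, R2)]
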